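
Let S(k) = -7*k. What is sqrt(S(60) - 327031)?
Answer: 23*I*sqrt(619) ≈ 572.23*I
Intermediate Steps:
sqrt(S(60) - 327031) = sqrt(-7*60 - 327031) = sqrt(-420 - 327031) = sqrt(-327451) = 23*I*sqrt(619)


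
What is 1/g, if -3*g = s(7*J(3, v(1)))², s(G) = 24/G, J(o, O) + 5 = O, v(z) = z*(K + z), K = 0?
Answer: -49/12 ≈ -4.0833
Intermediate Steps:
v(z) = z² (v(z) = z*(0 + z) = z*z = z²)
J(o, O) = -5 + O
g = -12/49 (g = -576/(49*(-5 + 1²)²)/3 = -576/(49*(-5 + 1)²)/3 = -(24/((7*(-4))))²/3 = -(24/(-28))²/3 = -(24*(-1/28))²/3 = -(-6/7)²/3 = -⅓*36/49 = -12/49 ≈ -0.24490)
1/g = 1/(-12/49) = -49/12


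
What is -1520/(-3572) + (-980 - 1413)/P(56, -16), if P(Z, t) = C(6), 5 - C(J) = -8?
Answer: -112211/611 ≈ -183.65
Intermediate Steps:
C(J) = 13 (C(J) = 5 - 1*(-8) = 5 + 8 = 13)
P(Z, t) = 13
-1520/(-3572) + (-980 - 1413)/P(56, -16) = -1520/(-3572) + (-980 - 1413)/13 = -1520*(-1/3572) - 2393*1/13 = 20/47 - 2393/13 = -112211/611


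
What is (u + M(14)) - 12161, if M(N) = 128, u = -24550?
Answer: -36583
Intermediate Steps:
(u + M(14)) - 12161 = (-24550 + 128) - 12161 = -24422 - 12161 = -36583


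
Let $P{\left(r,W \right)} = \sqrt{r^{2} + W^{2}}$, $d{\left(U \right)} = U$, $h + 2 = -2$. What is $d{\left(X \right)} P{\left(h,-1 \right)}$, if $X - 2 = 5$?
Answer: $7 \sqrt{17} \approx 28.862$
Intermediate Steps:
$h = -4$ ($h = -2 - 2 = -4$)
$X = 7$ ($X = 2 + 5 = 7$)
$P{\left(r,W \right)} = \sqrt{W^{2} + r^{2}}$
$d{\left(X \right)} P{\left(h,-1 \right)} = 7 \sqrt{\left(-1\right)^{2} + \left(-4\right)^{2}} = 7 \sqrt{1 + 16} = 7 \sqrt{17}$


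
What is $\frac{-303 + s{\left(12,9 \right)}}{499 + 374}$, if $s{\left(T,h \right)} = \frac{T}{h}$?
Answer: $- \frac{905}{2619} \approx -0.34555$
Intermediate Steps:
$\frac{-303 + s{\left(12,9 \right)}}{499 + 374} = \frac{-303 + \frac{12}{9}}{499 + 374} = \frac{-303 + 12 \cdot \frac{1}{9}}{873} = \left(-303 + \frac{4}{3}\right) \frac{1}{873} = \left(- \frac{905}{3}\right) \frac{1}{873} = - \frac{905}{2619}$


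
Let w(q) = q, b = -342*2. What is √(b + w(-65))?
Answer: I*√749 ≈ 27.368*I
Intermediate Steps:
b = -684
√(b + w(-65)) = √(-684 - 65) = √(-749) = I*√749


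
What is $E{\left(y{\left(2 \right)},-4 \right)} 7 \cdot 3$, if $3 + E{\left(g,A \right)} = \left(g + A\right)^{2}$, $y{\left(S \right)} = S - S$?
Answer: $273$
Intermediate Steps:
$y{\left(S \right)} = 0$
$E{\left(g,A \right)} = -3 + \left(A + g\right)^{2}$ ($E{\left(g,A \right)} = -3 + \left(g + A\right)^{2} = -3 + \left(A + g\right)^{2}$)
$E{\left(y{\left(2 \right)},-4 \right)} 7 \cdot 3 = \left(-3 + \left(-4 + 0\right)^{2}\right) 7 \cdot 3 = \left(-3 + \left(-4\right)^{2}\right) 21 = \left(-3 + 16\right) 21 = 13 \cdot 21 = 273$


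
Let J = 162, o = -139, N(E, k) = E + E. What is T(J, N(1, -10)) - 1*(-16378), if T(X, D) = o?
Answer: 16239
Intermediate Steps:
N(E, k) = 2*E
T(X, D) = -139
T(J, N(1, -10)) - 1*(-16378) = -139 - 1*(-16378) = -139 + 16378 = 16239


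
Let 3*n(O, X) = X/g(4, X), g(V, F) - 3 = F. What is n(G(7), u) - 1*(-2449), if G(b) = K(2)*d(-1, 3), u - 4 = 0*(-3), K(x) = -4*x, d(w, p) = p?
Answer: 51433/21 ≈ 2449.2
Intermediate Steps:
g(V, F) = 3 + F
u = 4 (u = 4 + 0*(-3) = 4 + 0 = 4)
G(b) = -24 (G(b) = -4*2*3 = -8*3 = -24)
n(O, X) = X/(3*(3 + X)) (n(O, X) = (X/(3 + X))/3 = X/(3*(3 + X)))
n(G(7), u) - 1*(-2449) = (1/3)*4/(3 + 4) - 1*(-2449) = (1/3)*4/7 + 2449 = (1/3)*4*(1/7) + 2449 = 4/21 + 2449 = 51433/21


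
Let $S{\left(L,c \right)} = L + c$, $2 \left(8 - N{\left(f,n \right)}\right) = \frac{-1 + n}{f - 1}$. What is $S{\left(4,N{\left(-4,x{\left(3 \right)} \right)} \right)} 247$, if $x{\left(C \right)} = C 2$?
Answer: $\frac{6175}{2} \approx 3087.5$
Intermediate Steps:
$x{\left(C \right)} = 2 C$
$N{\left(f,n \right)} = 8 - \frac{-1 + n}{2 \left(-1 + f\right)}$ ($N{\left(f,n \right)} = 8 - \frac{\left(-1 + n\right) \frac{1}{f - 1}}{2} = 8 - \frac{\left(-1 + n\right) \frac{1}{-1 + f}}{2} = 8 - \frac{\frac{1}{-1 + f} \left(-1 + n\right)}{2} = 8 - \frac{-1 + n}{2 \left(-1 + f\right)}$)
$S{\left(4,N{\left(-4,x{\left(3 \right)} \right)} \right)} 247 = \left(4 + \frac{-15 - 2 \cdot 3 + 16 \left(-4\right)}{2 \left(-1 - 4\right)}\right) 247 = \left(4 + \frac{-15 - 6 - 64}{2 \left(-5\right)}\right) 247 = \left(4 + \frac{1}{2} \left(- \frac{1}{5}\right) \left(-15 - 6 - 64\right)\right) 247 = \left(4 + \frac{1}{2} \left(- \frac{1}{5}\right) \left(-85\right)\right) 247 = \left(4 + \frac{17}{2}\right) 247 = \frac{25}{2} \cdot 247 = \frac{6175}{2}$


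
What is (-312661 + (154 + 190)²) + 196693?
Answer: 2368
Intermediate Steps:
(-312661 + (154 + 190)²) + 196693 = (-312661 + 344²) + 196693 = (-312661 + 118336) + 196693 = -194325 + 196693 = 2368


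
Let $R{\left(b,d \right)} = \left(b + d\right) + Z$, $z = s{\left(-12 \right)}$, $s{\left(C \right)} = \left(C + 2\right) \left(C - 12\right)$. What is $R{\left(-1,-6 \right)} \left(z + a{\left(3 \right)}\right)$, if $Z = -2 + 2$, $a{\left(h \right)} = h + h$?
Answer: $-1722$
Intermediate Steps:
$s{\left(C \right)} = \left(-12 + C\right) \left(2 + C\right)$ ($s{\left(C \right)} = \left(2 + C\right) \left(-12 + C\right) = \left(-12 + C\right) \left(2 + C\right)$)
$z = 240$ ($z = -24 + \left(-12\right)^{2} - -120 = -24 + 144 + 120 = 240$)
$a{\left(h \right)} = 2 h$
$Z = 0$
$R{\left(b,d \right)} = b + d$ ($R{\left(b,d \right)} = \left(b + d\right) + 0 = b + d$)
$R{\left(-1,-6 \right)} \left(z + a{\left(3 \right)}\right) = \left(-1 - 6\right) \left(240 + 2 \cdot 3\right) = - 7 \left(240 + 6\right) = \left(-7\right) 246 = -1722$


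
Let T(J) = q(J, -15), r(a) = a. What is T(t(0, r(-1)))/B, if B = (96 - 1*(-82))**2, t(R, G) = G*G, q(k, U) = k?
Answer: 1/31684 ≈ 3.1562e-5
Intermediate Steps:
t(R, G) = G**2
B = 31684 (B = (96 + 82)**2 = 178**2 = 31684)
T(J) = J
T(t(0, r(-1)))/B = (-1)**2/31684 = 1*(1/31684) = 1/31684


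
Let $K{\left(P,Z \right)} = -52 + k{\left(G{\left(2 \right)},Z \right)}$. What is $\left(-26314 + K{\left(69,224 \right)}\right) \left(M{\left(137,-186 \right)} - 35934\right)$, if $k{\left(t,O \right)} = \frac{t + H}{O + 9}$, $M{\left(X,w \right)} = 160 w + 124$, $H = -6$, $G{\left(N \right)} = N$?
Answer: $\frac{402815000740}{233} \approx 1.7288 \cdot 10^{9}$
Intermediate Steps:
$M{\left(X,w \right)} = 124 + 160 w$
$k{\left(t,O \right)} = \frac{-6 + t}{9 + O}$ ($k{\left(t,O \right)} = \frac{t - 6}{O + 9} = \frac{-6 + t}{9 + O}$)
$K{\left(P,Z \right)} = -52 - \frac{4}{9 + Z}$ ($K{\left(P,Z \right)} = -52 + \frac{-6 + 2}{9 + Z} = -52 + \frac{1}{9 + Z} \left(-4\right) = -52 - \frac{4}{9 + Z}$)
$\left(-26314 + K{\left(69,224 \right)}\right) \left(M{\left(137,-186 \right)} - 35934\right) = \left(-26314 + \frac{4 \left(-118 - 2912\right)}{9 + 224}\right) \left(\left(124 + 160 \left(-186\right)\right) - 35934\right) = \left(-26314 + \frac{4 \left(-118 - 2912\right)}{233}\right) \left(\left(124 - 29760\right) - 35934\right) = \left(-26314 + 4 \cdot \frac{1}{233} \left(-3030\right)\right) \left(-29636 - 35934\right) = \left(-26314 - \frac{12120}{233}\right) \left(-65570\right) = \left(- \frac{6143282}{233}\right) \left(-65570\right) = \frac{402815000740}{233}$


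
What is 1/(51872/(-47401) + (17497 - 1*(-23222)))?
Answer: 47401/1930069447 ≈ 2.4559e-5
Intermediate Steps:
1/(51872/(-47401) + (17497 - 1*(-23222))) = 1/(51872*(-1/47401) + (17497 + 23222)) = 1/(-51872/47401 + 40719) = 1/(1930069447/47401) = 47401/1930069447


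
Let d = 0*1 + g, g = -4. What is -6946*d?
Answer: 27784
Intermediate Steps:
d = -4 (d = 0*1 - 4 = 0 - 4 = -4)
-6946*d = -6946*(-4) = 27784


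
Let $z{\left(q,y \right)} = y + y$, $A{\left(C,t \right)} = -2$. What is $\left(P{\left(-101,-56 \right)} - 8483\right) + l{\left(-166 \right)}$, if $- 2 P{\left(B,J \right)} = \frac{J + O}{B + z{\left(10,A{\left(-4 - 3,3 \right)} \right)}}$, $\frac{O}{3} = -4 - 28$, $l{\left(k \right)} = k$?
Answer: $- \frac{908221}{105} \approx -8649.7$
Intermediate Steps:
$z{\left(q,y \right)} = 2 y$
$O = -96$ ($O = 3 \left(-4 - 28\right) = 3 \left(-32\right) = -96$)
$P{\left(B,J \right)} = - \frac{-96 + J}{2 \left(-4 + B\right)}$ ($P{\left(B,J \right)} = - \frac{\left(J - 96\right) \frac{1}{B + 2 \left(-2\right)}}{2} = - \frac{\left(-96 + J\right) \frac{1}{B - 4}}{2} = - \frac{\left(-96 + J\right) \frac{1}{-4 + B}}{2} = - \frac{\frac{1}{-4 + B} \left(-96 + J\right)}{2} = - \frac{-96 + J}{2 \left(-4 + B\right)}$)
$\left(P{\left(-101,-56 \right)} - 8483\right) + l{\left(-166 \right)} = \left(\frac{96 - -56}{2 \left(-4 - 101\right)} - 8483\right) - 166 = \left(\frac{96 + 56}{2 \left(-105\right)} - 8483\right) - 166 = \left(\frac{1}{2} \left(- \frac{1}{105}\right) 152 - 8483\right) - 166 = \left(- \frac{76}{105} - 8483\right) - 166 = - \frac{890791}{105} - 166 = - \frac{908221}{105}$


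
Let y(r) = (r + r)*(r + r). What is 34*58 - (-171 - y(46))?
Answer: 10607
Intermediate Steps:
y(r) = 4*r**2 (y(r) = (2*r)*(2*r) = 4*r**2)
34*58 - (-171 - y(46)) = 34*58 - (-171 - 4*46**2) = 1972 - (-171 - 4*2116) = 1972 - (-171 - 1*8464) = 1972 - (-171 - 8464) = 1972 - 1*(-8635) = 1972 + 8635 = 10607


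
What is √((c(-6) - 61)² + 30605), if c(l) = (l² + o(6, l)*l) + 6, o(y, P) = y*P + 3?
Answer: √62646 ≈ 250.29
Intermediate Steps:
o(y, P) = 3 + P*y (o(y, P) = P*y + 3 = 3 + P*y)
c(l) = 6 + l² + l*(3 + 6*l) (c(l) = (l² + (3 + l*6)*l) + 6 = (l² + (3 + 6*l)*l) + 6 = (l² + l*(3 + 6*l)) + 6 = 6 + l² + l*(3 + 6*l))
√((c(-6) - 61)² + 30605) = √(((6 + 3*(-6) + 7*(-6)²) - 61)² + 30605) = √(((6 - 18 + 7*36) - 61)² + 30605) = √(((6 - 18 + 252) - 61)² + 30605) = √((240 - 61)² + 30605) = √(179² + 30605) = √(32041 + 30605) = √62646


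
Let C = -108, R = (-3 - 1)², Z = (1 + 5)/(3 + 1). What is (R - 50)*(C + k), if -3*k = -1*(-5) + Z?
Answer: 11237/3 ≈ 3745.7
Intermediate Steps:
Z = 3/2 (Z = 6/4 = 6*(¼) = 3/2 ≈ 1.5000)
R = 16 (R = (-4)² = 16)
k = -13/6 (k = -(-1*(-5) + 3/2)/3 = -(5 + 3/2)/3 = -⅓*13/2 = -13/6 ≈ -2.1667)
(R - 50)*(C + k) = (16 - 50)*(-108 - 13/6) = -34*(-661/6) = 11237/3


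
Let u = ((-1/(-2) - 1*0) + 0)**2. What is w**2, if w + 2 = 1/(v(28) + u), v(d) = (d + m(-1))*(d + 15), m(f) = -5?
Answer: 62568100/15657849 ≈ 3.9960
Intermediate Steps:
v(d) = (-5 + d)*(15 + d) (v(d) = (d - 5)*(d + 15) = (-5 + d)*(15 + d))
u = 1/4 (u = ((-1*(-1/2) + 0) + 0)**2 = ((1/2 + 0) + 0)**2 = (1/2 + 0)**2 = (1/2)**2 = 1/4 ≈ 0.25000)
w = -7910/3957 (w = -2 + 1/((-75 + 28**2 + 10*28) + 1/4) = -2 + 1/((-75 + 784 + 280) + 1/4) = -2 + 1/(989 + 1/4) = -2 + 1/(3957/4) = -2 + 4/3957 = -7910/3957 ≈ -1.9990)
w**2 = (-7910/3957)**2 = 62568100/15657849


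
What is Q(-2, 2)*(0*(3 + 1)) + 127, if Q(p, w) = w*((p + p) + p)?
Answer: 127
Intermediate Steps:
Q(p, w) = 3*p*w (Q(p, w) = w*(2*p + p) = w*(3*p) = 3*p*w)
Q(-2, 2)*(0*(3 + 1)) + 127 = (3*(-2)*2)*(0*(3 + 1)) + 127 = -0*4 + 127 = -12*0 + 127 = 0 + 127 = 127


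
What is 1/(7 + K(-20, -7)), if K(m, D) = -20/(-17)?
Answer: 17/139 ≈ 0.12230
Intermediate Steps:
K(m, D) = 20/17 (K(m, D) = -20*(-1/17) = 20/17)
1/(7 + K(-20, -7)) = 1/(7 + 20/17) = 1/(139/17) = 17/139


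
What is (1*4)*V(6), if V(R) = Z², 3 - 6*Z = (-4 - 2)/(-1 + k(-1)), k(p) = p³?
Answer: 0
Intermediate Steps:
Z = 0 (Z = ½ - (-4 - 2)/(6*(-1 + (-1)³)) = ½ - (-1)/(-1 - 1) = ½ - (-1)/(-2) = ½ - (-1)*(-1)/2 = ½ - ⅙*3 = ½ - ½ = 0)
V(R) = 0 (V(R) = 0² = 0)
(1*4)*V(6) = (1*4)*0 = 4*0 = 0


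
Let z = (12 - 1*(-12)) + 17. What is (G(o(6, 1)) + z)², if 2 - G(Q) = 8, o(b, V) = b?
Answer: 1225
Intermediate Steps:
G(Q) = -6 (G(Q) = 2 - 1*8 = 2 - 8 = -6)
z = 41 (z = (12 + 12) + 17 = 24 + 17 = 41)
(G(o(6, 1)) + z)² = (-6 + 41)² = 35² = 1225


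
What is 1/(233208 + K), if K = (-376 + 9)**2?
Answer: 1/367897 ≈ 2.7182e-6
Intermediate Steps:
K = 134689 (K = (-367)**2 = 134689)
1/(233208 + K) = 1/(233208 + 134689) = 1/367897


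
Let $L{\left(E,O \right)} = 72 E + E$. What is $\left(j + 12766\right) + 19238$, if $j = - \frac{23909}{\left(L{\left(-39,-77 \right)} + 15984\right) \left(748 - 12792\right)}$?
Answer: $\frac{5063737808021}{158222028} \approx 32004.0$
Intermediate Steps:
$L{\left(E,O \right)} = 73 E$
$j = \frac{23909}{158222028}$ ($j = - \frac{23909}{\left(73 \left(-39\right) + 15984\right) \left(748 - 12792\right)} = - \frac{23909}{\left(-2847 + 15984\right) \left(-12044\right)} = - \frac{23909}{13137 \left(-12044\right)} = - \frac{23909}{-158222028} = \left(-23909\right) \left(- \frac{1}{158222028}\right) = \frac{23909}{158222028} \approx 0.00015111$)
$\left(j + 12766\right) + 19238 = \left(\frac{23909}{158222028} + 12766\right) + 19238 = \frac{2019862433357}{158222028} + 19238 = \frac{5063737808021}{158222028}$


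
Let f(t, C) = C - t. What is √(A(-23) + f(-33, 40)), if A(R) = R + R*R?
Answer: √579 ≈ 24.062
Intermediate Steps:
A(R) = R + R²
√(A(-23) + f(-33, 40)) = √(-23*(1 - 23) + (40 - 1*(-33))) = √(-23*(-22) + (40 + 33)) = √(506 + 73) = √579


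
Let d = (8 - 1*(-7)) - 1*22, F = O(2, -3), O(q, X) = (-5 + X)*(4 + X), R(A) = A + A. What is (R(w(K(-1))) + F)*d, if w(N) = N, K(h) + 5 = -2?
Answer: 154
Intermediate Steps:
K(h) = -7 (K(h) = -5 - 2 = -7)
R(A) = 2*A
F = -8 (F = -20 + (-3)² - 1*(-3) = -20 + 9 + 3 = -8)
d = -7 (d = (8 + 7) - 22 = 15 - 22 = -7)
(R(w(K(-1))) + F)*d = (2*(-7) - 8)*(-7) = (-14 - 8)*(-7) = -22*(-7) = 154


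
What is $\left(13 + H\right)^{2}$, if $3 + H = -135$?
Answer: $15625$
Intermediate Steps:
$H = -138$ ($H = -3 - 135 = -138$)
$\left(13 + H\right)^{2} = \left(13 - 138\right)^{2} = \left(-125\right)^{2} = 15625$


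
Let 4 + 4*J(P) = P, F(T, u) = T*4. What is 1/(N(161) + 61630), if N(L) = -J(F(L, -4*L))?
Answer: 1/61470 ≈ 1.6268e-5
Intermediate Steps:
F(T, u) = 4*T
J(P) = -1 + P/4
N(L) = 1 - L (N(L) = -(-1 + (4*L)/4) = -(-1 + L) = 1 - L)
1/(N(161) + 61630) = 1/((1 - 1*161) + 61630) = 1/((1 - 161) + 61630) = 1/(-160 + 61630) = 1/61470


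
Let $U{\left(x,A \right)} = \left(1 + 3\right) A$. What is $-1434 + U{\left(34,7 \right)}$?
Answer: $-1406$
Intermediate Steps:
$U{\left(x,A \right)} = 4 A$
$-1434 + U{\left(34,7 \right)} = -1434 + 4 \cdot 7 = -1434 + 28 = -1406$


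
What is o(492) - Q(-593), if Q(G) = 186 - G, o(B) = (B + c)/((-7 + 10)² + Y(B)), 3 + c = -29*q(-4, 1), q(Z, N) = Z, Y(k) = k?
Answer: -389674/501 ≈ -777.79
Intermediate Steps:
c = 113 (c = -3 - 29*(-4) = -3 + 116 = 113)
o(B) = (113 + B)/(9 + B) (o(B) = (B + 113)/((-7 + 10)² + B) = (113 + B)/(3² + B) = (113 + B)/(9 + B))
o(492) - Q(-593) = (113 + 492)/(9 + 492) - (186 - 1*(-593)) = 605/501 - (186 + 593) = (1/501)*605 - 1*779 = 605/501 - 779 = -389674/501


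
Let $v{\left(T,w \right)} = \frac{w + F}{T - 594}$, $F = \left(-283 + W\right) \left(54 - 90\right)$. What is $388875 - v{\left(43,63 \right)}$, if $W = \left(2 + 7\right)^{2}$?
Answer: $\frac{214277460}{551} \approx 3.8889 \cdot 10^{5}$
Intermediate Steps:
$W = 81$ ($W = 9^{2} = 81$)
$F = 7272$ ($F = \left(-283 + 81\right) \left(54 - 90\right) = \left(-202\right) \left(-36\right) = 7272$)
$v{\left(T,w \right)} = \frac{7272 + w}{-594 + T}$ ($v{\left(T,w \right)} = \frac{w + 7272}{T - 594} = \frac{7272 + w}{-594 + T}$)
$388875 - v{\left(43,63 \right)} = 388875 - \frac{7272 + 63}{-594 + 43} = 388875 - \frac{1}{-551} \cdot 7335 = 388875 - \left(- \frac{1}{551}\right) 7335 = 388875 - - \frac{7335}{551} = 388875 + \frac{7335}{551} = \frac{214277460}{551}$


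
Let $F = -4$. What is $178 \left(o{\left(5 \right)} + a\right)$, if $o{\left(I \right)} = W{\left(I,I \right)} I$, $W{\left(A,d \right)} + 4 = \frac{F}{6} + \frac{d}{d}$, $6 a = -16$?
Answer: $-3738$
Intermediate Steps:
$a = - \frac{8}{3}$ ($a = \frac{1}{6} \left(-16\right) = - \frac{8}{3} \approx -2.6667$)
$W{\left(A,d \right)} = - \frac{11}{3}$ ($W{\left(A,d \right)} = -4 + \left(- \frac{4}{6} + \frac{d}{d}\right) = -4 + \left(\left(-4\right) \frac{1}{6} + 1\right) = -4 + \left(- \frac{2}{3} + 1\right) = -4 + \frac{1}{3} = - \frac{11}{3}$)
$o{\left(I \right)} = - \frac{11 I}{3}$
$178 \left(o{\left(5 \right)} + a\right) = 178 \left(\left(- \frac{11}{3}\right) 5 - \frac{8}{3}\right) = 178 \left(- \frac{55}{3} - \frac{8}{3}\right) = 178 \left(-21\right) = -3738$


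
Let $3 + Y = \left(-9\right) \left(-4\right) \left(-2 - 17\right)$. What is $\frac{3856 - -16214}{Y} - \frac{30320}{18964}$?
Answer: $- \frac{33453110}{1085689} \approx -30.813$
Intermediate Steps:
$Y = -687$ ($Y = -3 + \left(-9\right) \left(-4\right) \left(-2 - 17\right) = -3 + 36 \left(-19\right) = -3 - 684 = -687$)
$\frac{3856 - -16214}{Y} - \frac{30320}{18964} = \frac{3856 - -16214}{-687} - \frac{30320}{18964} = \left(3856 + 16214\right) \left(- \frac{1}{687}\right) - \frac{7580}{4741} = 20070 \left(- \frac{1}{687}\right) - \frac{7580}{4741} = - \frac{6690}{229} - \frac{7580}{4741} = - \frac{33453110}{1085689}$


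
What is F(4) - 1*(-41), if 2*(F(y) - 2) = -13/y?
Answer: 331/8 ≈ 41.375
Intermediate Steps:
F(y) = 2 - 13/(2*y) (F(y) = 2 + (-13/y)/2 = 2 - 13/(2*y))
F(4) - 1*(-41) = (2 - 13/2/4) - 1*(-41) = (2 - 13/2*1/4) + 41 = (2 - 13/8) + 41 = 3/8 + 41 = 331/8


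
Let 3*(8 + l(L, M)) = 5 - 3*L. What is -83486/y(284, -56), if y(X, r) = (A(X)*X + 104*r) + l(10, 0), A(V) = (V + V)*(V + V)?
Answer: -250458/274858127 ≈ -0.00091123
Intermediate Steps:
A(V) = 4*V² (A(V) = (2*V)*(2*V) = 4*V²)
l(L, M) = -19/3 - L (l(L, M) = -8 + (5 - 3*L)/3 = -8 + (5/3 - L) = -19/3 - L)
y(X, r) = -49/3 + 4*X³ + 104*r (y(X, r) = ((4*X²)*X + 104*r) + (-19/3 - 1*10) = (4*X³ + 104*r) + (-19/3 - 10) = (4*X³ + 104*r) - 49/3 = -49/3 + 4*X³ + 104*r)
-83486/y(284, -56) = -83486/(-49/3 + 4*284³ + 104*(-56)) = -83486/(-49/3 + 4*22906304 - 5824) = -83486/(-49/3 + 91625216 - 5824) = -83486/274858127/3 = -83486*3/274858127 = -250458/274858127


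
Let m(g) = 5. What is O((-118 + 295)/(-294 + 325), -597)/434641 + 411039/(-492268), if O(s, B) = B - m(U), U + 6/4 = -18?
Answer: -178950747335/213959855788 ≈ -0.83638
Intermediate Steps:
U = -39/2 (U = -3/2 - 18 = -39/2 ≈ -19.500)
O(s, B) = -5 + B (O(s, B) = B - 1*5 = B - 5 = -5 + B)
O((-118 + 295)/(-294 + 325), -597)/434641 + 411039/(-492268) = (-5 - 597)/434641 + 411039/(-492268) = -602*1/434641 + 411039*(-1/492268) = -602/434641 - 411039/492268 = -178950747335/213959855788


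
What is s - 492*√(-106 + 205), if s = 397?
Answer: 397 - 1476*√11 ≈ -4498.3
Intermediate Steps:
s - 492*√(-106 + 205) = 397 - 492*√(-106 + 205) = 397 - 1476*√11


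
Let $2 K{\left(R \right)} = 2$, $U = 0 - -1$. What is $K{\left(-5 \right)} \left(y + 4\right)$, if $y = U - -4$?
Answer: $9$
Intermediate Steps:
$U = 1$ ($U = 0 + 1 = 1$)
$K{\left(R \right)} = 1$ ($K{\left(R \right)} = \frac{1}{2} \cdot 2 = 1$)
$y = 5$ ($y = 1 - -4 = 1 + 4 = 5$)
$K{\left(-5 \right)} \left(y + 4\right) = 1 \left(5 + 4\right) = 1 \cdot 9 = 9$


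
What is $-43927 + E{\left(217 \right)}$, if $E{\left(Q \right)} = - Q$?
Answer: $-44144$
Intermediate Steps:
$-43927 + E{\left(217 \right)} = -43927 - 217 = -44144$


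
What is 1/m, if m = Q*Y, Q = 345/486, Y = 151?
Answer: 162/17365 ≈ 0.0093291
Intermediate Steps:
Q = 115/162 (Q = 345*(1/486) = 115/162 ≈ 0.70988)
m = 17365/162 (m = (115/162)*151 = 17365/162 ≈ 107.19)
1/m = 1/(17365/162) = 162/17365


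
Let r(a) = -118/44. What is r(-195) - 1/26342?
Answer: -388550/144881 ≈ -2.6819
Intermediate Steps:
r(a) = -59/22 (r(a) = -118*1/44 = -59/22)
r(-195) - 1/26342 = -59/22 - 1/26342 = -388550/144881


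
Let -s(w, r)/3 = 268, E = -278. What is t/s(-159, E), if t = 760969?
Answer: -760969/804 ≈ -946.48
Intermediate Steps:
s(w, r) = -804 (s(w, r) = -3*268 = -804)
t/s(-159, E) = 760969/(-804) = 760969*(-1/804) = -760969/804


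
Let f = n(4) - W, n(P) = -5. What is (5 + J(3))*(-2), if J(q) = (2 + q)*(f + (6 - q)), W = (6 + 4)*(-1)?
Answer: -90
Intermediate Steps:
W = -10 (W = 10*(-1) = -10)
f = 5 (f = -5 - 1*(-10) = -5 + 10 = 5)
J(q) = (2 + q)*(11 - q) (J(q) = (2 + q)*(5 + (6 - q)) = (2 + q)*(11 - q))
(5 + J(3))*(-2) = (5 + (22 - 1*3**2 + 9*3))*(-2) = (5 + (22 - 1*9 + 27))*(-2) = (5 + (22 - 9 + 27))*(-2) = (5 + 40)*(-2) = 45*(-2) = -90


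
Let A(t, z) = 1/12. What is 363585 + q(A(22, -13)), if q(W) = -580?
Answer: 363005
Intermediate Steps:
A(t, z) = 1/12
363585 + q(A(22, -13)) = 363585 - 580 = 363005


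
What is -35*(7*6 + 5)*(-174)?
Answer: 286230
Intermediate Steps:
-35*(7*6 + 5)*(-174) = -35*(42 + 5)*(-174) = -35*47*(-174) = -1645*(-174) = 286230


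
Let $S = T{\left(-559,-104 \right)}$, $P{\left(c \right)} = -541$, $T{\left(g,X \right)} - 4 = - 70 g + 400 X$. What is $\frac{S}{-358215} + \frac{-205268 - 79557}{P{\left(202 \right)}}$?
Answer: $\frac{34009973827}{64598105} \approx 526.49$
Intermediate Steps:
$T{\left(g,X \right)} = 4 - 70 g + 400 X$ ($T{\left(g,X \right)} = 4 + \left(- 70 g + 400 X\right) = 4 - 70 g + 400 X$)
$S = -2466$ ($S = 4 - -39130 + 400 \left(-104\right) = 4 + 39130 - 41600 = -2466$)
$\frac{S}{-358215} + \frac{-205268 - 79557}{P{\left(202 \right)}} = - \frac{2466}{-358215} + \frac{-205268 - 79557}{-541} = \left(-2466\right) \left(- \frac{1}{358215}\right) - - \frac{284825}{541} = \frac{822}{119405} + \frac{284825}{541} = \frac{34009973827}{64598105}$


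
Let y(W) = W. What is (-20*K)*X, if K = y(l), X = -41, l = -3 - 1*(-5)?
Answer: 1640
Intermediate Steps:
l = 2 (l = -3 + 5 = 2)
K = 2
(-20*K)*X = -20*2*(-41) = -40*(-41) = 1640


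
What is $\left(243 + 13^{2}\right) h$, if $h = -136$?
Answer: $-56032$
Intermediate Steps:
$\left(243 + 13^{2}\right) h = \left(243 + 13^{2}\right) \left(-136\right) = \left(243 + 169\right) \left(-136\right) = 412 \left(-136\right) = -56032$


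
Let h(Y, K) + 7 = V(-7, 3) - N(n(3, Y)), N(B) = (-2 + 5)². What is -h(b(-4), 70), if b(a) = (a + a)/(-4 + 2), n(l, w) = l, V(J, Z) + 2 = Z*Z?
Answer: 9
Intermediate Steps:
V(J, Z) = -2 + Z² (V(J, Z) = -2 + Z*Z = -2 + Z²)
N(B) = 9 (N(B) = 3² = 9)
b(a) = -a (b(a) = (2*a)/(-2) = (2*a)*(-½) = -a)
h(Y, K) = -9 (h(Y, K) = -7 + ((-2 + 3²) - 1*9) = -7 + ((-2 + 9) - 9) = -7 + (7 - 9) = -7 - 2 = -9)
-h(b(-4), 70) = -1*(-9) = 9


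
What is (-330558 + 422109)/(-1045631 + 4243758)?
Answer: 91551/3198127 ≈ 0.028626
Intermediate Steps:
(-330558 + 422109)/(-1045631 + 4243758) = 91551/3198127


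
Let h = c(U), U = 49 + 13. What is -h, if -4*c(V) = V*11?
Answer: 341/2 ≈ 170.50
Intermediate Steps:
U = 62
c(V) = -11*V/4 (c(V) = -V*11/4 = -11*V/4)
h = -341/2 (h = -11/4*62 = -341/2 ≈ -170.50)
-h = -1*(-341/2) = 341/2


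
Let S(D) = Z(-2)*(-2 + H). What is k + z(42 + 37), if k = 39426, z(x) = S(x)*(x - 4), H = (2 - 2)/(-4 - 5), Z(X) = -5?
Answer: 40176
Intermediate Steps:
H = 0 (H = 0/(-9) = 0*(-⅑) = 0)
S(D) = 10 (S(D) = -5*(-2 + 0) = -5*(-2) = 10)
z(x) = -40 + 10*x (z(x) = 10*(x - 4) = 10*(-4 + x) = -40 + 10*x)
k + z(42 + 37) = 39426 + (-40 + 10*(42 + 37)) = 39426 + (-40 + 10*79) = 39426 + (-40 + 790) = 39426 + 750 = 40176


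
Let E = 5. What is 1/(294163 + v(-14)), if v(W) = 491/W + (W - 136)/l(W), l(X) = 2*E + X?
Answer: 7/2059158 ≈ 3.3994e-6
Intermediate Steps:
l(X) = 10 + X (l(X) = 2*5 + X = 10 + X)
v(W) = 491/W + (-136 + W)/(10 + W) (v(W) = 491/W + (W - 136)/(10 + W) = 491/W + (-136 + W)/(10 + W))
1/(294163 + v(-14)) = 1/(294163 + (4910 + (-14)**2 + 355*(-14))/((-14)*(10 - 14))) = 1/(294163 - 1/14*(4910 + 196 - 4970)/(-4)) = 1/(294163 - 1/14*(-1/4)*136) = 1/(294163 + 17/7) = 1/(2059158/7) = 7/2059158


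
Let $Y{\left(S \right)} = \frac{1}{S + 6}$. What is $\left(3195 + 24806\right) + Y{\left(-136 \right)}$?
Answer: $\frac{3640129}{130} \approx 28001.0$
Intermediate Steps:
$Y{\left(S \right)} = \frac{1}{6 + S}$
$\left(3195 + 24806\right) + Y{\left(-136 \right)} = \left(3195 + 24806\right) + \frac{1}{6 - 136} = 28001 + \frac{1}{-130} = 28001 - \frac{1}{130} = \frac{3640129}{130}$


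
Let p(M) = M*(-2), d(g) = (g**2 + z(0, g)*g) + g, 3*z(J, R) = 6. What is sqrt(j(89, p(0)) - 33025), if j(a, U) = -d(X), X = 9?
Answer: I*sqrt(33133) ≈ 182.02*I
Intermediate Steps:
z(J, R) = 2 (z(J, R) = (1/3)*6 = 2)
d(g) = g**2 + 3*g (d(g) = (g**2 + 2*g) + g = g**2 + 3*g)
p(M) = -2*M
j(a, U) = -108 (j(a, U) = -9*(3 + 9) = -9*12 = -1*108 = -108)
sqrt(j(89, p(0)) - 33025) = sqrt(-108 - 33025) = sqrt(-33133) = I*sqrt(33133)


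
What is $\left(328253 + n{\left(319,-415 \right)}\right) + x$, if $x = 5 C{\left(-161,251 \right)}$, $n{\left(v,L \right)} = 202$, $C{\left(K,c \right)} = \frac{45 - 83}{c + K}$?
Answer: $\frac{2956076}{9} \approx 3.2845 \cdot 10^{5}$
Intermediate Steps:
$C{\left(K,c \right)} = - \frac{38}{K + c}$
$x = - \frac{19}{9}$ ($x = 5 \left(- \frac{38}{-161 + 251}\right) = 5 \left(- \frac{38}{90}\right) = 5 \left(\left(-38\right) \frac{1}{90}\right) = 5 \left(- \frac{19}{45}\right) = - \frac{19}{9} \approx -2.1111$)
$\left(328253 + n{\left(319,-415 \right)}\right) + x = \left(328253 + 202\right) - \frac{19}{9} = 328455 - \frac{19}{9} = \frac{2956076}{9}$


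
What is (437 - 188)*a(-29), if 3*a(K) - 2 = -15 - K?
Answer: 1328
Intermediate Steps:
a(K) = -13/3 - K/3 (a(K) = ⅔ + (-15 - K)/3 = ⅔ + (-5 - K/3) = -13/3 - K/3)
(437 - 188)*a(-29) = (437 - 188)*(-13/3 - ⅓*(-29)) = 249*(-13/3 + 29/3) = 249*(16/3) = 1328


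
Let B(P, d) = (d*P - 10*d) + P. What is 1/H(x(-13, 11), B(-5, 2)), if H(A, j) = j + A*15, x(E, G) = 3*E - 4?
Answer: -1/680 ≈ -0.0014706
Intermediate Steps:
B(P, d) = P - 10*d + P*d (B(P, d) = (P*d - 10*d) + P = (-10*d + P*d) + P = P - 10*d + P*d)
x(E, G) = -4 + 3*E
H(A, j) = j + 15*A
1/H(x(-13, 11), B(-5, 2)) = 1/((-5 - 10*2 - 5*2) + 15*(-4 + 3*(-13))) = 1/((-5 - 20 - 10) + 15*(-4 - 39)) = 1/(-35 + 15*(-43)) = 1/(-35 - 645) = 1/(-680) = -1/680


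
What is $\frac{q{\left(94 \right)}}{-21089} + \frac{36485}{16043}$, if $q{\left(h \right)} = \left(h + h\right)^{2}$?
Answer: $\frac{202408373}{338330827} \approx 0.59826$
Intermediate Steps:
$q{\left(h \right)} = 4 h^{2}$ ($q{\left(h \right)} = \left(2 h\right)^{2} = 4 h^{2}$)
$\frac{q{\left(94 \right)}}{-21089} + \frac{36485}{16043} = \frac{4 \cdot 94^{2}}{-21089} + \frac{36485}{16043} = 4 \cdot 8836 \left(- \frac{1}{21089}\right) + 36485 \cdot \frac{1}{16043} = 35344 \left(- \frac{1}{21089}\right) + \frac{36485}{16043} = - \frac{35344}{21089} + \frac{36485}{16043} = \frac{202408373}{338330827}$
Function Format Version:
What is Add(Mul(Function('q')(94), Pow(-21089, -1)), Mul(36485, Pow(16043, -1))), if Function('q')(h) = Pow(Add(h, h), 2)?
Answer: Rational(202408373, 338330827) ≈ 0.59826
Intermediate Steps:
Function('q')(h) = Mul(4, Pow(h, 2)) (Function('q')(h) = Pow(Mul(2, h), 2) = Mul(4, Pow(h, 2)))
Add(Mul(Function('q')(94), Pow(-21089, -1)), Mul(36485, Pow(16043, -1))) = Add(Mul(Mul(4, Pow(94, 2)), Pow(-21089, -1)), Mul(36485, Pow(16043, -1))) = Add(Mul(Mul(4, 8836), Rational(-1, 21089)), Mul(36485, Rational(1, 16043))) = Add(Mul(35344, Rational(-1, 21089)), Rational(36485, 16043)) = Add(Rational(-35344, 21089), Rational(36485, 16043)) = Rational(202408373, 338330827)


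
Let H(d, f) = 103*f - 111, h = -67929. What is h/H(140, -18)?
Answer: 22643/655 ≈ 34.569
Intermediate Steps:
H(d, f) = -111 + 103*f
h/H(140, -18) = -67929/(-111 + 103*(-18)) = -67929/(-111 - 1854) = -67929/(-1965) = -67929*(-1/1965) = 22643/655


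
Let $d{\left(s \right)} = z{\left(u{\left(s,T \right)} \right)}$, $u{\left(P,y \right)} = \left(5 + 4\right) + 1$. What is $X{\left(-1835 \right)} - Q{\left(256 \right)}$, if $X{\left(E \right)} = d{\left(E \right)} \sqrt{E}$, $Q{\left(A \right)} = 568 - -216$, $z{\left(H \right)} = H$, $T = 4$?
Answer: $-784 + 10 i \sqrt{1835} \approx -784.0 + 428.37 i$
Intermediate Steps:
$u{\left(P,y \right)} = 10$ ($u{\left(P,y \right)} = 9 + 1 = 10$)
$d{\left(s \right)} = 10$
$Q{\left(A \right)} = 784$ ($Q{\left(A \right)} = 568 + 216 = 784$)
$X{\left(E \right)} = 10 \sqrt{E}$
$X{\left(-1835 \right)} - Q{\left(256 \right)} = 10 \sqrt{-1835} - 784 = 10 i \sqrt{1835} - 784 = -784 + 10 i \sqrt{1835}$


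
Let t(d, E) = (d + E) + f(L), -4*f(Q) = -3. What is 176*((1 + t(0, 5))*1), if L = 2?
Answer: 1188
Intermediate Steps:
f(Q) = ¾ (f(Q) = -¼*(-3) = ¾)
t(d, E) = ¾ + E + d (t(d, E) = (d + E) + ¾ = (E + d) + ¾ = ¾ + E + d)
176*((1 + t(0, 5))*1) = 176*((1 + (¾ + 5 + 0))*1) = 176*((1 + 23/4)*1) = 176*((27/4)*1) = 176*(27/4) = 1188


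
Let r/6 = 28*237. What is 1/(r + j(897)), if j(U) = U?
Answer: 1/40713 ≈ 2.4562e-5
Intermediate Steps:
r = 39816 (r = 6*(28*237) = 6*6636 = 39816)
1/(r + j(897)) = 1/(39816 + 897) = 1/40713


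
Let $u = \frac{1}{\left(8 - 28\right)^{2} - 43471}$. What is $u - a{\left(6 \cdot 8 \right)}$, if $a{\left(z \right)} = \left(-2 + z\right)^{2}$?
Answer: $- \frac{91138237}{43071} \approx -2116.0$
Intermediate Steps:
$u = - \frac{1}{43071}$ ($u = \frac{1}{\left(-20\right)^{2} - 43471} = \frac{1}{400 - 43471} = \frac{1}{-43071} = - \frac{1}{43071} \approx -2.3217 \cdot 10^{-5}$)
$u - a{\left(6 \cdot 8 \right)} = - \frac{1}{43071} - \left(-2 + 6 \cdot 8\right)^{2} = - \frac{1}{43071} - \left(-2 + 48\right)^{2} = - \frac{1}{43071} - 46^{2} = - \frac{1}{43071} - 2116 = - \frac{91138237}{43071}$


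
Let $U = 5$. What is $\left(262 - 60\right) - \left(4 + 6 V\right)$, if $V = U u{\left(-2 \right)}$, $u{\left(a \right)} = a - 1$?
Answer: $288$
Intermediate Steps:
$u{\left(a \right)} = -1 + a$ ($u{\left(a \right)} = a - 1 = -1 + a$)
$V = -15$ ($V = 5 \left(-1 - 2\right) = 5 \left(-3\right) = -15$)
$\left(262 - 60\right) - \left(4 + 6 V\right) = \left(262 - 60\right) - -86 = 202 + \left(90 - 4\right) = 202 + 86 = 288$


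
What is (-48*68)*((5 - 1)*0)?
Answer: 0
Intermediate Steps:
(-48*68)*((5 - 1)*0) = -13056*0 = -3264*0 = 0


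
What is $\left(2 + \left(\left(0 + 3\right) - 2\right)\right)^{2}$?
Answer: $9$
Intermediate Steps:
$\left(2 + \left(\left(0 + 3\right) - 2\right)\right)^{2} = \left(2 + \left(3 - 2\right)\right)^{2} = \left(2 + 1\right)^{2} = 3^{2} = 9$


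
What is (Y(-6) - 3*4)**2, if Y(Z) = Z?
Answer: 324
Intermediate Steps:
(Y(-6) - 3*4)**2 = (-6 - 3*4)**2 = (-6 - 12)**2 = (-18)**2 = 324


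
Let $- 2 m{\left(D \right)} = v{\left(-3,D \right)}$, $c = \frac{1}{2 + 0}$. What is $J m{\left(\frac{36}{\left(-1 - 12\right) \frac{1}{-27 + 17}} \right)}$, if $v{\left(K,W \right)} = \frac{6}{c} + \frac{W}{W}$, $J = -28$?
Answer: $182$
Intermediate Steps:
$c = \frac{1}{2} \approx 0.5$
$v{\left(K,W \right)} = 13$ ($v{\left(K,W \right)} = 6 \frac{1}{\frac{1}{2}} + \frac{W}{W} = 6 \cdot 2 + 1 = 12 + 1 = 13$)
$m{\left(D \right)} = - \frac{13}{2}$ ($m{\left(D \right)} = \left(- \frac{1}{2}\right) 13 = - \frac{13}{2}$)
$J m{\left(\frac{36}{\left(-1 - 12\right) \frac{1}{-27 + 17}} \right)} = \left(-28\right) \left(- \frac{13}{2}\right) = 182$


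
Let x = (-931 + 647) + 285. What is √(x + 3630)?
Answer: √3631 ≈ 60.258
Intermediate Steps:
x = 1 (x = -284 + 285 = 1)
√(x + 3630) = √(1 + 3630) = √3631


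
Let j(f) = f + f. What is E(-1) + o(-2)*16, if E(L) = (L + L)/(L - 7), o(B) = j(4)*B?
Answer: -1023/4 ≈ -255.75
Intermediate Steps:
j(f) = 2*f
o(B) = 8*B (o(B) = (2*4)*B = 8*B)
E(L) = 2*L/(-7 + L) (E(L) = (2*L)/(-7 + L) = 2*L/(-7 + L))
E(-1) + o(-2)*16 = 2*(-1)/(-7 - 1) + (8*(-2))*16 = 2*(-1)/(-8) - 16*16 = 2*(-1)*(-⅛) - 256 = ¼ - 256 = -1023/4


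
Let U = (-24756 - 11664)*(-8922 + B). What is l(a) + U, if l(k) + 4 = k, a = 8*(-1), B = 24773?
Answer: -577293432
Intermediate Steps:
a = -8
l(k) = -4 + k
U = -577293420 (U = (-24756 - 11664)*(-8922 + 24773) = -36420*15851 = -577293420)
l(a) + U = (-4 - 8) - 577293420 = -12 - 577293420 = -577293432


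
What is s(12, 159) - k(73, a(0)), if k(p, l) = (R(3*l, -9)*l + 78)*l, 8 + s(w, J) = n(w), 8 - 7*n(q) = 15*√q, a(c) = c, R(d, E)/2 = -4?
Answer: -48/7 - 30*√3/7 ≈ -14.280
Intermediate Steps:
R(d, E) = -8 (R(d, E) = 2*(-4) = -8)
n(q) = 8/7 - 15*√q/7
s(w, J) = -48/7 - 15*√w/7 (s(w, J) = -8 + (8/7 - 15*√w/7) = -48/7 - 15*√w/7)
k(p, l) = l*(78 - 8*l) (k(p, l) = (-8*l + 78)*l = (78 - 8*l)*l = l*(78 - 8*l))
s(12, 159) - k(73, a(0)) = (-48/7 - 30*√3/7) - 2*0*(39 - 4*0) = (-48/7 - 30*√3/7) - 2*0*(39 + 0) = (-48/7 - 30*√3/7) - 2*0*39 = (-48/7 - 30*√3/7) - 1*0 = (-48/7 - 30*√3/7) + 0 = -48/7 - 30*√3/7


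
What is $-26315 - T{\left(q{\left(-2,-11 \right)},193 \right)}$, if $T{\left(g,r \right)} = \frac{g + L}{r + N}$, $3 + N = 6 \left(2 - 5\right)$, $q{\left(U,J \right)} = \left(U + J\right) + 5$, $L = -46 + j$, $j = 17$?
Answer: $- \frac{4526143}{172} \approx -26315.0$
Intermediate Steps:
$L = -29$ ($L = -46 + 17 = -29$)
$q{\left(U,J \right)} = 5 + J + U$ ($q{\left(U,J \right)} = \left(J + U\right) + 5 = 5 + J + U$)
$N = -21$ ($N = -3 + 6 \left(2 - 5\right) = -3 + 6 \left(-3\right) = -3 - 18 = -21$)
$T{\left(g,r \right)} = \frac{-29 + g}{-21 + r}$ ($T{\left(g,r \right)} = \frac{g - 29}{r - 21} = \frac{-29 + g}{-21 + r}$)
$-26315 - T{\left(q{\left(-2,-11 \right)},193 \right)} = -26315 - \frac{-29 - 8}{-21 + 193} = -26315 - \frac{-29 - 8}{172} = -26315 - \frac{1}{172} \left(-37\right) = -26315 - - \frac{37}{172} = -26315 + \frac{37}{172} = - \frac{4526143}{172}$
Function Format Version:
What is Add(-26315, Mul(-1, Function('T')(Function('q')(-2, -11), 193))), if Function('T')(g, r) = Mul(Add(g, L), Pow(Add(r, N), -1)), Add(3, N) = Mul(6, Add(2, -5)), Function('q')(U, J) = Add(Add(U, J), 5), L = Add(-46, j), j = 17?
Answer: Rational(-4526143, 172) ≈ -26315.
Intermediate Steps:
L = -29 (L = Add(-46, 17) = -29)
Function('q')(U, J) = Add(5, J, U) (Function('q')(U, J) = Add(Add(J, U), 5) = Add(5, J, U))
N = -21 (N = Add(-3, Mul(6, Add(2, -5))) = Add(-3, Mul(6, -3)) = Add(-3, -18) = -21)
Function('T')(g, r) = Mul(Pow(Add(-21, r), -1), Add(-29, g)) (Function('T')(g, r) = Mul(Add(g, -29), Pow(Add(r, -21), -1)) = Mul(Add(-29, g), Pow(Add(-21, r), -1)) = Mul(Pow(Add(-21, r), -1), Add(-29, g)))
Add(-26315, Mul(-1, Function('T')(Function('q')(-2, -11), 193))) = Add(-26315, Mul(-1, Mul(Pow(Add(-21, 193), -1), Add(-29, Add(5, -11, -2))))) = Add(-26315, Mul(-1, Mul(Pow(172, -1), Add(-29, -8)))) = Add(-26315, Mul(-1, Mul(Rational(1, 172), -37))) = Add(-26315, Mul(-1, Rational(-37, 172))) = Add(-26315, Rational(37, 172)) = Rational(-4526143, 172)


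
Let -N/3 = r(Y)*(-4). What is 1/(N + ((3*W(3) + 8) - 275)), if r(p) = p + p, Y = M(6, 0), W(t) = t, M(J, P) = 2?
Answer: -1/210 ≈ -0.0047619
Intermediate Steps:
Y = 2
r(p) = 2*p
N = 48 (N = -3*2*2*(-4) = -12*(-4) = -3*(-16) = 48)
1/(N + ((3*W(3) + 8) - 275)) = 1/(48 + ((3*3 + 8) - 275)) = 1/(48 + ((9 + 8) - 275)) = 1/(48 + (17 - 275)) = 1/(48 - 258) = 1/(-210) = -1/210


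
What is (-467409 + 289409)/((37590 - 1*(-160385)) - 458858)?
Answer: 178000/260883 ≈ 0.68230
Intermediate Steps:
(-467409 + 289409)/((37590 - 1*(-160385)) - 458858) = -178000/((37590 + 160385) - 458858) = -178000/(197975 - 458858) = -178000/(-260883) = -178000*(-1/260883) = 178000/260883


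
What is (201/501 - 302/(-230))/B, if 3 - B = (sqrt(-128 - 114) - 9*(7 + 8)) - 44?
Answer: 998634/106799005 + 60357*I*sqrt(2)/106799005 ≈ 0.0093506 + 0.00079924*I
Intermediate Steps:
B = 182 - 11*I*sqrt(2) (B = 3 - ((sqrt(-128 - 114) - 9*(7 + 8)) - 44) = 3 - ((sqrt(-242) - 9*15) - 44) = 3 - ((11*I*sqrt(2) - 135) - 44) = 3 - ((-135 + 11*I*sqrt(2)) - 44) = 3 - (-179 + 11*I*sqrt(2)) = 3 + (179 - 11*I*sqrt(2)) = 182 - 11*I*sqrt(2) ≈ 182.0 - 15.556*I)
(201/501 - 302/(-230))/B = (201/501 - 302/(-230))/(182 - 11*I*sqrt(2)) = (201*(1/501) - 302*(-1/230))/(182 - 11*I*sqrt(2)) = (67/167 + 151/115)/(182 - 11*I*sqrt(2)) = 32922/(19205*(182 - 11*I*sqrt(2)))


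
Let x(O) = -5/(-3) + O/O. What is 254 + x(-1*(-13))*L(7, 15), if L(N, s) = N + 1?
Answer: 826/3 ≈ 275.33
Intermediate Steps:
L(N, s) = 1 + N
x(O) = 8/3 (x(O) = -5*(-1/3) + 1 = 5/3 + 1 = 8/3)
254 + x(-1*(-13))*L(7, 15) = 254 + 8*(1 + 7)/3 = 254 + (8/3)*8 = 254 + 64/3 = 826/3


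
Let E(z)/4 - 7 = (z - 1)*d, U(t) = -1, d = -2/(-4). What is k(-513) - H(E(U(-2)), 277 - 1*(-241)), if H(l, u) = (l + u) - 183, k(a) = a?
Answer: -872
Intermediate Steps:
d = ½ (d = -2*(-¼) = ½ ≈ 0.50000)
E(z) = 26 + 2*z (E(z) = 28 + 4*((z - 1)*(½)) = 28 + 4*((-1 + z)*(½)) = 28 + 4*(-½ + z/2) = 28 + (-2 + 2*z) = 26 + 2*z)
H(l, u) = -183 + l + u
k(-513) - H(E(U(-2)), 277 - 1*(-241)) = -513 - (-183 + (26 + 2*(-1)) + (277 - 1*(-241))) = -513 - (-183 + (26 - 2) + (277 + 241)) = -513 - (-183 + 24 + 518) = -513 - 1*359 = -513 - 359 = -872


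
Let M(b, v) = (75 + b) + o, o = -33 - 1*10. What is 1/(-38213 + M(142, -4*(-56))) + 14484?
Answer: 550956875/38039 ≈ 14484.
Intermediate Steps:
o = -43 (o = -33 - 10 = -43)
M(b, v) = 32 + b (M(b, v) = (75 + b) - 43 = 32 + b)
1/(-38213 + M(142, -4*(-56))) + 14484 = 1/(-38213 + (32 + 142)) + 14484 = 1/(-38213 + 174) + 14484 = 1/(-38039) + 14484 = -1/38039 + 14484 = 550956875/38039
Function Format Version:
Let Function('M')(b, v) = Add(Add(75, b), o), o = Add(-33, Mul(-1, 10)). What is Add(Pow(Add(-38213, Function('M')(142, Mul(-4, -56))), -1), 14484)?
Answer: Rational(550956875, 38039) ≈ 14484.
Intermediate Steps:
o = -43 (o = Add(-33, -10) = -43)
Function('M')(b, v) = Add(32, b) (Function('M')(b, v) = Add(Add(75, b), -43) = Add(32, b))
Add(Pow(Add(-38213, Function('M')(142, Mul(-4, -56))), -1), 14484) = Add(Pow(Add(-38213, Add(32, 142)), -1), 14484) = Add(Pow(Add(-38213, 174), -1), 14484) = Add(Pow(-38039, -1), 14484) = Add(Rational(-1, 38039), 14484) = Rational(550956875, 38039)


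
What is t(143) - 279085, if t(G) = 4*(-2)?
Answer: -279093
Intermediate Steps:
t(G) = -8
t(143) - 279085 = -8 - 279085 = -279093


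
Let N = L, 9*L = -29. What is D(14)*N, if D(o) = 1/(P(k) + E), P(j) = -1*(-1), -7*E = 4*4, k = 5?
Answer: 203/81 ≈ 2.5062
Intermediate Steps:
E = -16/7 (E = -4*4/7 = -⅐*16 = -16/7 ≈ -2.2857)
L = -29/9 (L = (⅑)*(-29) = -29/9 ≈ -3.2222)
P(j) = 1
N = -29/9 ≈ -3.2222
D(o) = -7/9 (D(o) = 1/(1 - 16/7) = 1/(-9/7) = -7/9)
D(14)*N = -7/9*(-29/9) = 203/81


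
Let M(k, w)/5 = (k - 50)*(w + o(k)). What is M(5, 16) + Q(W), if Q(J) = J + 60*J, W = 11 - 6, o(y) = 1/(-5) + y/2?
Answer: -7625/2 ≈ -3812.5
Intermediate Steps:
o(y) = -⅕ + y/2 (o(y) = 1*(-⅕) + y*(½) = -⅕ + y/2)
M(k, w) = 5*(-50 + k)*(-⅕ + w + k/2) (M(k, w) = 5*((k - 50)*(w + (-⅕ + k/2))) = 5*((-50 + k)*(-⅕ + w + k/2)) = 5*(-50 + k)*(-⅕ + w + k/2))
W = 5
Q(J) = 61*J
M(5, 16) + Q(W) = (50 - 250*16 - 126*5 + (5/2)*5² + 5*5*16) + 61*5 = (50 - 4000 - 630 + (5/2)*25 + 400) + 305 = (50 - 4000 - 630 + 125/2 + 400) + 305 = -8235/2 + 305 = -7625/2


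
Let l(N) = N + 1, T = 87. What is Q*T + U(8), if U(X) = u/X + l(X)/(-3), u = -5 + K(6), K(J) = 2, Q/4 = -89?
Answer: -247803/8 ≈ -30975.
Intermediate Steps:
Q = -356 (Q = 4*(-89) = -356)
l(N) = 1 + N
u = -3 (u = -5 + 2 = -3)
U(X) = -1/3 - 3/X - X/3 (U(X) = -3/X + (1 + X)/(-3) = -3/X + (1 + X)*(-1/3) = -3/X + (-1/3 - X/3) = -1/3 - 3/X - X/3)
Q*T + U(8) = -356*87 + (1/3)*(-9 + 8*(-1 - 1*8))/8 = -30972 + (1/3)*(1/8)*(-9 + 8*(-1 - 8)) = -30972 + (1/3)*(1/8)*(-9 + 8*(-9)) = -30972 + (1/3)*(1/8)*(-9 - 72) = -30972 + (1/3)*(1/8)*(-81) = -30972 - 27/8 = -247803/8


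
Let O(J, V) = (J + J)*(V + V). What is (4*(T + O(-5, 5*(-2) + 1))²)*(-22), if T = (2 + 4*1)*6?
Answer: -4105728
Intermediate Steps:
T = 36 (T = (2 + 4)*6 = 6*6 = 36)
O(J, V) = 4*J*V (O(J, V) = (2*J)*(2*V) = 4*J*V)
(4*(T + O(-5, 5*(-2) + 1))²)*(-22) = (4*(36 + 4*(-5)*(5*(-2) + 1))²)*(-22) = (4*(36 + 4*(-5)*(-10 + 1))²)*(-22) = (4*(36 + 4*(-5)*(-9))²)*(-22) = (4*(36 + 180)²)*(-22) = (4*216²)*(-22) = (4*46656)*(-22) = 186624*(-22) = -4105728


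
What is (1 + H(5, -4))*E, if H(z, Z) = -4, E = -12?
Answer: 36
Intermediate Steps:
(1 + H(5, -4))*E = (1 - 4)*(-12) = -3*(-12) = 36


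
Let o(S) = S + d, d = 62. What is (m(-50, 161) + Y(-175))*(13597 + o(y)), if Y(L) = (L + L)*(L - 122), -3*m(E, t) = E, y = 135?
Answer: 1434116200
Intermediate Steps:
m(E, t) = -E/3
Y(L) = 2*L*(-122 + L) (Y(L) = (2*L)*(-122 + L) = 2*L*(-122 + L))
o(S) = 62 + S (o(S) = S + 62 = 62 + S)
(m(-50, 161) + Y(-175))*(13597 + o(y)) = (-1/3*(-50) + 2*(-175)*(-122 - 175))*(13597 + (62 + 135)) = (50/3 + 2*(-175)*(-297))*(13597 + 197) = (50/3 + 103950)*13794 = (311900/3)*13794 = 1434116200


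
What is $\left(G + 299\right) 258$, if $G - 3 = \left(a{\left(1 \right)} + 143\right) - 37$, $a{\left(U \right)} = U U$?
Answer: $105522$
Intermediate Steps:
$a{\left(U \right)} = U^{2}$
$G = 110$ ($G = 3 + \left(\left(1^{2} + 143\right) - 37\right) = 3 + \left(\left(1 + 143\right) - 37\right) = 3 + \left(144 - 37\right) = 3 + 107 = 110$)
$\left(G + 299\right) 258 = \left(110 + 299\right) 258 = 409 \cdot 258 = 105522$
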